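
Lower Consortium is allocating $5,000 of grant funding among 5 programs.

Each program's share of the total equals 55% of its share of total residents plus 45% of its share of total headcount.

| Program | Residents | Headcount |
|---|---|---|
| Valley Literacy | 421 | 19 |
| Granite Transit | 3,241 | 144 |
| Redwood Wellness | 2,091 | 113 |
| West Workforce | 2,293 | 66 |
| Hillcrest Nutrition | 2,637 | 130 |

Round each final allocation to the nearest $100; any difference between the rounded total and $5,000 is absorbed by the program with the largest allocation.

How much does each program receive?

Valley Literacy: $200 | Granite Transit: $1,500 | Redwood Wellness: $1,100 | West Workforce: $900 | Hillcrest Nutrition: $1,300

Totals — residents 10,683, headcount 472.
Composite weights (55% residents + 45% headcount): Valley Literacy 0.0398; Granite Transit 0.3041; Redwood Wellness 0.2154; West Workforce 0.1810; Hillcrest Nutrition 0.2597.
Pro-rata amounts: Valley Literacy 198.95; Granite Transit 1,520.73; Redwood Wellness 1,076.93; West Workforce 904.88; Hillcrest Nutrition 1,298.52.
At nearest $100: Valley Literacy $200; Granite Transit $1,500; Redwood Wellness $1,100; West Workforce $900; Hillcrest Nutrition $1,300. Sum = $5,000.
Rounded total matches; no reconciliation needed.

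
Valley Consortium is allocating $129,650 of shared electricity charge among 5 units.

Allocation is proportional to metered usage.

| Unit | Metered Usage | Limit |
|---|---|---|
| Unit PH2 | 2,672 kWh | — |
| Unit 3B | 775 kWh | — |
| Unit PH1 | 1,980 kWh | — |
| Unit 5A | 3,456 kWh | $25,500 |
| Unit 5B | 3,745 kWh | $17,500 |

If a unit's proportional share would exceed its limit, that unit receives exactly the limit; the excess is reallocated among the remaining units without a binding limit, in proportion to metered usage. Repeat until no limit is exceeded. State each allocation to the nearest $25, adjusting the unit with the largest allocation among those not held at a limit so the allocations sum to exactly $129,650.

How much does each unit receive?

Combined metered usage = 12,628.
Unconstrained shares: Unit PH2 27,433.07; Unit 3B 7,956.82; Unit PH1 20,328.40; Unit 5A 35,482.29; Unit 5B 38,449.42.
Capped: Unit 5A ($25,500), Unit 5B ($17,500); remaining pool $86,650 reallocated over remaining metered usage 5,427.
Shares after redistribution: Unit PH2 42,662.39 → $42,650; Unit 3B 12,374.01 → $12,375; Unit PH1 31,613.60 → $31,625.

Unit PH2: $42,650 · Unit 3B: $12,375 · Unit PH1: $31,625 · Unit 5A: $25,500 · Unit 5B: $17,500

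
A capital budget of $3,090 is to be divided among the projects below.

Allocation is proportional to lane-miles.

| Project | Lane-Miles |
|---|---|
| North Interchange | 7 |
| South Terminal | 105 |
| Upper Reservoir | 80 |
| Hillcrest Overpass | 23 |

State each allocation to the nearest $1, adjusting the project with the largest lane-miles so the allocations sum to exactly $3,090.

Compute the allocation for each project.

Sum of lane-miles: 215.
Unrounded shares: North Interchange 7/215 × $3,090 = 100.60; South Terminal 105/215 × $3,090 = 1,509.07; Upper Reservoir 80/215 × $3,090 = 1,149.77; Hillcrest Overpass 23/215 × $3,090 = 330.56.
At nearest $1: North Interchange $101; South Terminal $1,509; Upper Reservoir $1,150; Hillcrest Overpass $331. Sum = $3,091.
Difference $3,090 − $3,091 = −$1 applied to largest lane-miles (South Terminal): South Terminal becomes $1,508.

North Interchange: $101 · South Terminal: $1,508 · Upper Reservoir: $1,150 · Hillcrest Overpass: $331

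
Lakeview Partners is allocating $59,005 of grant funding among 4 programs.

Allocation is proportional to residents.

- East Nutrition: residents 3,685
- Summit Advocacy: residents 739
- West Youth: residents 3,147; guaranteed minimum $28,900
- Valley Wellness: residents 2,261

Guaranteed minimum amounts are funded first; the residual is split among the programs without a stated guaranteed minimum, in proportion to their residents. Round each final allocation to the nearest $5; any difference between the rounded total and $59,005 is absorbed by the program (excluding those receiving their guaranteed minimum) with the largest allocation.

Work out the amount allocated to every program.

East Nutrition: $16,595; Summit Advocacy: $3,330; West Youth: $28,900; Valley Wellness: $10,180

Guaranteed amounts: West Youth $28,900. Residual $30,105.
Residual split over remaining residents 6,685: East Nutrition 16,594.90 → $16,595; Summit Advocacy 3,327.99 → $3,330; Valley Wellness 10,182.11 → $10,180.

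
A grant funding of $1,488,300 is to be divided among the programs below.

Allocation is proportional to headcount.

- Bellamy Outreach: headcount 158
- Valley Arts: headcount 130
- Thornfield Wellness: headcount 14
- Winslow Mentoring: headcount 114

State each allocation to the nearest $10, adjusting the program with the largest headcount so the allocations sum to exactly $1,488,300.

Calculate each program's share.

Bellamy Outreach: $565,270 · Valley Arts: $465,090 · Thornfield Wellness: $50,090 · Winslow Mentoring: $407,850

Total headcount = 158 + 130 + 14 + 114 = 416.
Unrounded shares: Bellamy Outreach 565,267.79; Valley Arts 465,093.75; Thornfield Wellness 50,087.02; Winslow Mentoring 407,851.44.
After rounding ($10): Bellamy Outreach $565,270; Valley Arts $465,090; Thornfield Wellness $50,090; Winslow Mentoring $407,850. Sum = $1,488,300.
Sum already equals the total — no adjustment.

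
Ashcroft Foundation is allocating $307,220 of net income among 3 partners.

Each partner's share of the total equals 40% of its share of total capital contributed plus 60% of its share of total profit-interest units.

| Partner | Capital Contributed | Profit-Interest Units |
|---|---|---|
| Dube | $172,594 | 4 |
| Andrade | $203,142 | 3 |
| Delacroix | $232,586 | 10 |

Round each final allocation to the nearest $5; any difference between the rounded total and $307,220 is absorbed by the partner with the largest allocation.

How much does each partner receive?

Dube: $78,240 · Andrade: $73,565 · Delacroix: $155,415

Totals — capital contributed 608,322, profit-interest units 17.
Composite weights (40% capital contributed + 60% profit-interest units): Dube 0.2547; Andrade 0.2395; Delacroix 0.5059.
Raw shares: Dube 78,238.20; Andrade 73,566.18; Delacroix 155,415.62.
Rounded to nearest $5: Dube $78,240; Andrade $73,565; Delacroix $155,415. Sum = $307,220.
Rounded total matches; no reconciliation needed.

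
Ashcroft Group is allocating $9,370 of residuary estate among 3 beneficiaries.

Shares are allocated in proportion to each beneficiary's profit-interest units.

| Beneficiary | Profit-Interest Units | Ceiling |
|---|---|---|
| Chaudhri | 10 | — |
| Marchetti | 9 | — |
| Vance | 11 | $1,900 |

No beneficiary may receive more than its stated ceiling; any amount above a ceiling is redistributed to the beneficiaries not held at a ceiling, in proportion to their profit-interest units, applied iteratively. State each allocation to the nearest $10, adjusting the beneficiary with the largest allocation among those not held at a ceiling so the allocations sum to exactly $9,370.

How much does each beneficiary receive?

Chaudhri: $3,930; Marchetti: $3,540; Vance: $1,900

Combined profit-interest units = 30.
Unconstrained shares: Chaudhri 3,123.33; Marchetti 2,811.00; Vance 3,435.67.
Cap binds for Vance ($1,900); balance $7,470 reallocated over remaining profit-interest units 19.
Redistributed shares: Chaudhri 3,931.58 → $3,930; Marchetti 3,538.42 → $3,540.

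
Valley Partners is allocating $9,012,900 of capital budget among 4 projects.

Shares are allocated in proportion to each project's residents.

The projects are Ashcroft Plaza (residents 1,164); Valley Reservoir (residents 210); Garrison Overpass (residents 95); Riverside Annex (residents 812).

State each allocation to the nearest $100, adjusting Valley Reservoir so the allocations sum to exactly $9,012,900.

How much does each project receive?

Combined residents = 2,281.
Proportional shares: Ashcroft Plaza 1,164/2,281 × $9,012,900 = 4,599,305.39; Valley Reservoir 210/2,281 × $9,012,900 = 829,771.59; Garrison Overpass 95/2,281 × $9,012,900 = 375,372.86; Riverside Annex 812/2,281 × $9,012,900 = 3,208,450.15.
After rounding ($100): Ashcroft Plaza $4,599,300; Valley Reservoir $829,800; Garrison Overpass $375,400; Riverside Annex $3,208,500. Sum = $9,013,000.
Difference $9,012,900 − $9,013,000 = −$100 applied to Valley Reservoir: Valley Reservoir becomes $829,700.

Ashcroft Plaza: $4,599,300 · Valley Reservoir: $829,700 · Garrison Overpass: $375,400 · Riverside Annex: $3,208,500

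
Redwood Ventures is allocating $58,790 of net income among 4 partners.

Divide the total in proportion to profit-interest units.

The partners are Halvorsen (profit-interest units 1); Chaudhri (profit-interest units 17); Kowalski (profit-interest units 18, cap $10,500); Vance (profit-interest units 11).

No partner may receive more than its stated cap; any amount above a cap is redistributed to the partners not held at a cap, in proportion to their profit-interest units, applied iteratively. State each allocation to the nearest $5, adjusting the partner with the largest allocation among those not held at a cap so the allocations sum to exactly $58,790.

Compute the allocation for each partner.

Halvorsen: $1,665; Chaudhri: $28,310; Kowalski: $10,500; Vance: $18,315

Combined profit-interest units = 47.
Pro-rata shares before constraints: Halvorsen 1,250.85; Chaudhri 21,264.47; Kowalski 22,515.32; Vance 13,759.36.
Held at cap: Kowalski ($10,500); residual $48,290 reallocated over remaining profit-interest units 29.
Remaining shares: Halvorsen 1,665.17 → $1,665; Chaudhri 28,307.93 → $28,310; Vance 18,316.90 → $18,315.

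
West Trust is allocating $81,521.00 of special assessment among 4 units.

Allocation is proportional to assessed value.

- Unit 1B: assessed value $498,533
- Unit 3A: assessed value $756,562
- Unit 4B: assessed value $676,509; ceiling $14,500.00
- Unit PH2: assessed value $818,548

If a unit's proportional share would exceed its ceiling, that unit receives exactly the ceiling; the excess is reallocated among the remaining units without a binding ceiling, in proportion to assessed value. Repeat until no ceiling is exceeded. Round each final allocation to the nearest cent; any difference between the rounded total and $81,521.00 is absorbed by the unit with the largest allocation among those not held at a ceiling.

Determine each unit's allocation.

Unit 1B: $16,112.79; Unit 3A: $24,452.40; Unit 4B: $14,500.00; Unit PH2: $26,455.81

Sum of assessed value: 2,750,152.
Unconstrained shares: Unit 1B 14,777.6954; Unit 3A 22,426.2844; Unit 4B 20,053.3244; Unit PH2 24,263.6958.
Cap binds for Unit 4B ($14,500.00); residual $67,021.00 reallocated over remaining assessed value 2,073,643.
Redistributed shares: Unit 1B 16,112.7929 → $16,112.79; Unit 3A 24,452.3970 → $24,452.40; Unit PH2 26,455.8101 → $26,455.81.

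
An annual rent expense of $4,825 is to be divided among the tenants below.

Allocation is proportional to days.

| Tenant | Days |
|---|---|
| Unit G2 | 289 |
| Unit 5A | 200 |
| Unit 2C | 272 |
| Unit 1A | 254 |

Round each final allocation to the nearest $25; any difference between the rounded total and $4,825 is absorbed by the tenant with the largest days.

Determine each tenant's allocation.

Unit G2: $1,375; Unit 5A: $950; Unit 2C: $1,300; Unit 1A: $1,200

Combined days = 289 + 200 + 272 + 254 = 1,015.
Pro-rata amounts: Unit G2 1,373.82; Unit 5A 950.74; Unit 2C 1,293.00; Unit 1A 1,207.44.
Rounded to nearest $25: Unit G2 $1,375; Unit 5A $950; Unit 2C $1,300; Unit 1A $1,200. Sum = $4,825.
No rounding difference to absorb.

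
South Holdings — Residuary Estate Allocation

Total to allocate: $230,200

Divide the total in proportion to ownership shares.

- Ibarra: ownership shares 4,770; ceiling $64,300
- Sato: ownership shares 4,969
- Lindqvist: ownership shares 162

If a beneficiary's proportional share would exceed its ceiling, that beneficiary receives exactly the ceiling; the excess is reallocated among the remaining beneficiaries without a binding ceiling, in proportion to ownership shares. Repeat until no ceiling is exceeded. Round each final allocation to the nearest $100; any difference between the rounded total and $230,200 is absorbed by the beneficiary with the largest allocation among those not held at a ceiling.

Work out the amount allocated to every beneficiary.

Combined ownership shares = 9,901.
Unconstrained shares: Ibarra 110,903.34; Sato 115,530.13; Lindqvist 3,766.53.
Capped: Ibarra ($64,300); remaining pool $165,900 reallocated over remaining ownership shares 5,131.
Redistributed shares: Sato 160,662.07 → $160,700; Lindqvist 5,237.93 → $5,200.

Ibarra: $64,300 | Sato: $160,700 | Lindqvist: $5,200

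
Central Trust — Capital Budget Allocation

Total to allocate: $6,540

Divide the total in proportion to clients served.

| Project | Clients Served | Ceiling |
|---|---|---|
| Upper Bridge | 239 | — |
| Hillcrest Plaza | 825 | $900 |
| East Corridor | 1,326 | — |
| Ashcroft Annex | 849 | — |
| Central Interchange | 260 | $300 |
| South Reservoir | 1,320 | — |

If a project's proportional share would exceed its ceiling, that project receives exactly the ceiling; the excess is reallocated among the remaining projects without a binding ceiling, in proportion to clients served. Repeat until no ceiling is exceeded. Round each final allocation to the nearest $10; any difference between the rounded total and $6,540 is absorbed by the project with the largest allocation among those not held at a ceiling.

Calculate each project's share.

Upper Bridge: $340 | Hillcrest Plaza: $900 | East Corridor: $1,900 | Ashcroft Annex: $1,210 | Central Interchange: $300 | South Reservoir: $1,890

Total clients served = 4,819.
Proportional shares (ignoring caps): Upper Bridge 324.35; Hillcrest Plaza 1,119.63; East Corridor 1,799.55; Ashcroft Annex 1,152.20; Central Interchange 352.85; South Reservoir 1,791.41.
Cap binds for Hillcrest Plaza ($900), Central Interchange ($300); remaining pool $5,340 reallocated over remaining clients served 3,734.
Redistributed shares: Upper Bridge 341.79 → $340; East Corridor 1,896.31 → $1,900; Ashcroft Annex 1,214.16 → $1,210; South Reservoir 1,887.73 → $1,890.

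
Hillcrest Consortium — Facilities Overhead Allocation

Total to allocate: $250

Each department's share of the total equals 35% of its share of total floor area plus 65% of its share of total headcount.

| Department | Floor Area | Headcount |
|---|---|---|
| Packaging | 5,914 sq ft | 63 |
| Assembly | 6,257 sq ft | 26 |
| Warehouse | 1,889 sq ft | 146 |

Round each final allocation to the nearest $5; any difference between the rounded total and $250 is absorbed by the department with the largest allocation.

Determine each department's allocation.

Totals — floor area 14,060, headcount 235.
Blended shares (35% floor area + 65% headcount): Packaging 0.3215; Assembly 0.2277; Warehouse 0.4509.
Proportional shares: Packaging 80.37; Assembly 56.92; Warehouse 112.71.
After rounding ($5): Packaging $80; Assembly $55; Warehouse $115. Sum = $250.
Rounded total matches; no reconciliation needed.

Packaging: $80; Assembly: $55; Warehouse: $115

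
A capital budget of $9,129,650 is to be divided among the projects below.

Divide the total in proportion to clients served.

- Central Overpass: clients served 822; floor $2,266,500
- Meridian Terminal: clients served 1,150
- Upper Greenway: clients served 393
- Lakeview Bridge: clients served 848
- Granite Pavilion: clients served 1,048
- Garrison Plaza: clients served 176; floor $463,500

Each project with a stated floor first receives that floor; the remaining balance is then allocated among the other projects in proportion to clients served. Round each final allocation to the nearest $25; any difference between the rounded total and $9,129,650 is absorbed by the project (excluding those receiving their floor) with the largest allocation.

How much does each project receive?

Fund the minimums — Central Overpass $2,266,500; Garrison Plaza $463,500. Balance $6,399,650.
Balance split over remaining clients served 3,439: Meridian Terminal 2,140,039.98 → $2,140,050; Upper Greenway 731,335.40 → $731,325; Lakeview Bridge 1,578,046.87 → $1,578,050; Granite Pavilion 1,950,227.74 → $1,950,225.

Central Overpass: $2,266,500 | Meridian Terminal: $2,140,050 | Upper Greenway: $731,325 | Lakeview Bridge: $1,578,050 | Granite Pavilion: $1,950,225 | Garrison Plaza: $463,500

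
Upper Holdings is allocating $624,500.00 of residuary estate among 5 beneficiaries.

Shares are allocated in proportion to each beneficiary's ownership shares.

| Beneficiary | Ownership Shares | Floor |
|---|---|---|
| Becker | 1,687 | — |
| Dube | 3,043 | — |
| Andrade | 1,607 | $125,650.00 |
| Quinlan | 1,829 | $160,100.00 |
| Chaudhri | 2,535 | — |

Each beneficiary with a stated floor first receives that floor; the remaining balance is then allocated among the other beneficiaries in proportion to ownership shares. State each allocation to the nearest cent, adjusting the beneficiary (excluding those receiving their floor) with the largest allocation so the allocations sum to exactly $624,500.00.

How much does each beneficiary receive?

Fund the minimums — Andrade $125,650.00; Quinlan $160,100.00. Remaining pool $338,750.00.
Remaining pool split over remaining ownership shares 7,265: Becker 78,660.8741 → $78,660.87; Dube 141,887.9904 → $141,887.99; Chaudhri 118,201.1356 → $118,201.14.

Becker: $78,660.87 | Dube: $141,887.99 | Andrade: $125,650.00 | Quinlan: $160,100.00 | Chaudhri: $118,201.14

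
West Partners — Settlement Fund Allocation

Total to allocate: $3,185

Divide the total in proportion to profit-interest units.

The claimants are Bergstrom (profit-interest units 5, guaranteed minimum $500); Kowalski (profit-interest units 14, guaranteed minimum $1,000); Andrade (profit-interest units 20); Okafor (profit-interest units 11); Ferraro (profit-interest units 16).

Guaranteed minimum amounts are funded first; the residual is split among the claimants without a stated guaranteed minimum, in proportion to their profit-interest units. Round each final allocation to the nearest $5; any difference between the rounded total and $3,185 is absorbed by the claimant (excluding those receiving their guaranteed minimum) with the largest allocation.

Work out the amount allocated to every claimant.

Bergstrom: $500 | Kowalski: $1,000 | Andrade: $715 | Okafor: $395 | Ferraro: $575

Guaranteed amounts: Bergstrom $500; Kowalski $1,000. Remaining pool $1,685.
Remaining pool split over remaining profit-interest units 47: Andrade 717.02 → $715; Okafor 394.36 → $395; Ferraro 573.62 → $575.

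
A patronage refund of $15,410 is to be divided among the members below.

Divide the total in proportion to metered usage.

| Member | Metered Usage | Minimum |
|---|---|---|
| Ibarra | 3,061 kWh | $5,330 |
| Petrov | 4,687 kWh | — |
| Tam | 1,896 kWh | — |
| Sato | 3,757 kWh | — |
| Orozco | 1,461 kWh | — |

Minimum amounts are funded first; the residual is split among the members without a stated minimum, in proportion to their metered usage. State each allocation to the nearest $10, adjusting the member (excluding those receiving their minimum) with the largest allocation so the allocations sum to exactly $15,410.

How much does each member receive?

Ibarra: $5,330 | Petrov: $4,000 | Tam: $1,620 | Sato: $3,210 | Orozco: $1,250

Minimums first: Ibarra $5,330. Remaining pool $10,080.
Remaining pool split over remaining metered usage 11,801: Petrov 4,003.47 → $4,000; Tam 1,619.50 → $1,620; Sato 3,209.10 → $3,210; Orozco 1,247.93 → $1,250.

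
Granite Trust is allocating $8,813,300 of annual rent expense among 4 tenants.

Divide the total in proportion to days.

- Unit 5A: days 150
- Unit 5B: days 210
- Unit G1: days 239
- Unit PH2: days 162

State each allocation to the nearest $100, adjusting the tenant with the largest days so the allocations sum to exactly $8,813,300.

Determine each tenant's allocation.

Unit 5A: $1,737,200; Unit 5B: $2,432,100; Unit G1: $2,767,800; Unit PH2: $1,876,200

Days total: 761.
Raw shares: Unit 5A 150/761 × $8,813,300 = 1,737,181.34; Unit 5B 210/761 × $8,813,300 = 2,432,053.88; Unit G1 239/761 × $8,813,300 = 2,767,908.94; Unit PH2 162/761 × $8,813,300 = 1,876,155.85.
Rounded to nearest $100: Unit 5A $1,737,200; Unit 5B $2,432,100; Unit G1 $2,767,900; Unit PH2 $1,876,200. Sum = $8,813,400.
Difference $8,813,300 − $8,813,400 = −$100 applied to largest days (Unit G1): Unit G1 becomes $2,767,800.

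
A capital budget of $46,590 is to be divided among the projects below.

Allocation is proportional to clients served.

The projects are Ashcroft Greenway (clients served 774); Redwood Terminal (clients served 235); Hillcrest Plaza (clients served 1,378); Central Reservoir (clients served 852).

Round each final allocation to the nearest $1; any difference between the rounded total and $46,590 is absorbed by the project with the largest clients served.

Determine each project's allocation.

Combined clients served = 3,239.
Pro-rata amounts: Ashcroft Greenway 774/3,239 × $46,590 = 11,133.27; Redwood Terminal 235/3,239 × $46,590 = 3,380.26; Hillcrest Plaza 1,378/3,239 × $46,590 = 19,821.25; Central Reservoir 852/3,239 × $46,590 = 12,255.23.
Rounded to nearest $1: Ashcroft Greenway $11,133; Redwood Terminal $3,380; Hillcrest Plaza $19,821; Central Reservoir $12,255. Sum = $46,589.
Difference $46,590 − $46,589 = +$1 applied to largest clients served (Hillcrest Plaza): Hillcrest Plaza becomes $19,822.

Ashcroft Greenway: $11,133; Redwood Terminal: $3,380; Hillcrest Plaza: $19,822; Central Reservoir: $12,255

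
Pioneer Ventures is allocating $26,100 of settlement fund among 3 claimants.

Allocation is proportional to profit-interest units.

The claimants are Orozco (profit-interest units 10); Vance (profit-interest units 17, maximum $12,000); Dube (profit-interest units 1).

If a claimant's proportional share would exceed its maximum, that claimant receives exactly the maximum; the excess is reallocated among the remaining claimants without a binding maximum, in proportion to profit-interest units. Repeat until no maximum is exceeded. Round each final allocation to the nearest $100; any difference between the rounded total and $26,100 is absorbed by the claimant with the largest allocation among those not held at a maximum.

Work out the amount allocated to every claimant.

Orozco: $12,800 · Vance: $12,000 · Dube: $1,300

Combined profit-interest units = 28.
Pro-rata shares before constraints: Orozco 9,321.43; Vance 15,846.43; Dube 932.14.
Cap binds for Vance ($12,000); balance $14,100 reallocated over remaining profit-interest units 11.
Redistributed shares: Orozco 12,818.18 → $12,800; Dube 1,281.82 → $1,300.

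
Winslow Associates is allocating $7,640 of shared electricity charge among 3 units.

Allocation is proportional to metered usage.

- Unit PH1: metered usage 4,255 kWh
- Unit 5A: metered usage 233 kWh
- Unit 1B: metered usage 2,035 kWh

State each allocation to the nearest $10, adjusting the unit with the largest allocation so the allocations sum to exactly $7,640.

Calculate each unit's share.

Metered usage total: 6,523.
Proportional shares: Unit PH1 4,255/6,523 × $7,640 = 4,983.63; Unit 5A 233/6,523 × $7,640 = 272.90; Unit 1B 2,035/6,523 × $7,640 = 2,383.47.
At nearest $10: Unit PH1 $4,980; Unit 5A $270; Unit 1B $2,380. Sum = $7,630.
Difference $7,640 − $7,630 = +$10 applied to largest allocation (Unit PH1): Unit PH1 becomes $4,990.

Unit PH1: $4,990 · Unit 5A: $270 · Unit 1B: $2,380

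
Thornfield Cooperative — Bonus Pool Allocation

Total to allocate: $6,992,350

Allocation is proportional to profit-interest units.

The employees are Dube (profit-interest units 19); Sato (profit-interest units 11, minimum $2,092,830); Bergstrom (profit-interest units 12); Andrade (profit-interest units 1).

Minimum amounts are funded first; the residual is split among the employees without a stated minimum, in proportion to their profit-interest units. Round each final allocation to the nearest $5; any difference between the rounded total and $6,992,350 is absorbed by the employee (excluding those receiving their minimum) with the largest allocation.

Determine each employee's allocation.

Dube: $2,909,090; Sato: $2,092,830; Bergstrom: $1,837,320; Andrade: $153,110

Fund the minimums — Sato $2,092,830. Remaining pool $4,899,520.
Remaining pool split over remaining profit-interest units 32: Dube 2,909,090.00 → $2,909,090; Bergstrom 1,837,320.00 → $1,837,320; Andrade 153,110.00 → $153,110.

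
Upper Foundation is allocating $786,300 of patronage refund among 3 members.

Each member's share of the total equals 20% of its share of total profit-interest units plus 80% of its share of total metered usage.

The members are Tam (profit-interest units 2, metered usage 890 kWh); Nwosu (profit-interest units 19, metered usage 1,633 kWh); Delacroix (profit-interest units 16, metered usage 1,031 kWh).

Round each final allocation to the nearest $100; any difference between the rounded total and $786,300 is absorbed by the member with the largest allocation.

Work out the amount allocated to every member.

Profit-interest units total 37; metered usage total 3,554.
Blended shares (20% profit-interest units + 80% metered usage): Tam 0.2111; Nwosu 0.4703; Delacroix 0.3186.
Pro-rata amounts: Tam 166,026.03; Nwosu 369,787.86; Delacroix 250,486.10.
After rounding ($100): Tam $166,000; Nwosu $369,800; Delacroix $250,500. Sum = $786,300.
Rounded total matches; no reconciliation needed.

Tam: $166,000 · Nwosu: $369,800 · Delacroix: $250,500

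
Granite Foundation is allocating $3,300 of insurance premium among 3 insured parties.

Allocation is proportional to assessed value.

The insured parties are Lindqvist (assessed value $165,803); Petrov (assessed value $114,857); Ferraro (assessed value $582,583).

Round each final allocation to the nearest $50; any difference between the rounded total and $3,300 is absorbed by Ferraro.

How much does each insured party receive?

Lindqvist: $650; Petrov: $450; Ferraro: $2,200

Total assessed value = 863,243.
Raw shares: Lindqvist 165,803/863,243 × $3,300 = 633.83; Petrov 114,857/863,243 × $3,300 = 439.07; Ferraro 582,583/863,243 × $3,300 = 2,227.09.
At nearest $50: Lindqvist $650; Petrov $450; Ferraro $2,250. Sum = $3,350.
Difference $3,300 − $3,350 = −$50 applied to Ferraro: Ferraro becomes $2,200.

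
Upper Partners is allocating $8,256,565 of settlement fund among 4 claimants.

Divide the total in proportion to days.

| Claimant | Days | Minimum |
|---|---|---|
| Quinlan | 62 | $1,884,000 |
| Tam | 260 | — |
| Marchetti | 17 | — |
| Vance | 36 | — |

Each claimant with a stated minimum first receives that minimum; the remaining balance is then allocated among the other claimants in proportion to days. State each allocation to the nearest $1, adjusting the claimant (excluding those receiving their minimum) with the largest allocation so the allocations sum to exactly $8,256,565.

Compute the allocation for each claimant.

Guaranteed amounts: Quinlan $1,884,000. Balance $6,372,565.
Balance split over remaining days 313: Tam 5,293,504.47 → $5,293,504; Marchetti 346,113.75 → $346,114; Vance 732,946.77 → $732,947.

Quinlan: $1,884,000; Tam: $5,293,504; Marchetti: $346,114; Vance: $732,947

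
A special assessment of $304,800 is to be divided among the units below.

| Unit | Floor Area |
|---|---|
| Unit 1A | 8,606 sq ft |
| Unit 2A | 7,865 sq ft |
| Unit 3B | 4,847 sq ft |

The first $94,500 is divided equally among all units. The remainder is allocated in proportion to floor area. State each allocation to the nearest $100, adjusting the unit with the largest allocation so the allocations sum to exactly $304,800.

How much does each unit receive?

First tranche $94,500 split equally: $31,500 each.
Remainder $210,300 by floor area (total 21,318): Unit 1A 84,897.35 → $84,900; Unit 2A 77,587.46 → $77,600; Unit 3B 47,815.18 → $47,800.
Totals: Unit 1A $31,500 + $84,900 = $116,400; Unit 2A $31,500 + $77,600 = $109,100; Unit 3B $31,500 + $47,800 = $79,300.

Unit 1A: $116,400 · Unit 2A: $109,100 · Unit 3B: $79,300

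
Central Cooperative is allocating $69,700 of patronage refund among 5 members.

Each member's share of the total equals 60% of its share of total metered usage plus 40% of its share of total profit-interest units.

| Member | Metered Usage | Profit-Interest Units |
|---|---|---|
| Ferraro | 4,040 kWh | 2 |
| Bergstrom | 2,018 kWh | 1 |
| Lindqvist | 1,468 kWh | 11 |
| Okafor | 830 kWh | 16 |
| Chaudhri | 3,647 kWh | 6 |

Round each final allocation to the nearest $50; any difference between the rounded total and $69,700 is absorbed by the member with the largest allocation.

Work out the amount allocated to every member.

Ferraro: $15,600 | Bergstrom: $7,800 | Lindqvist: $13,650 | Okafor: $15,300 | Chaudhri: $17,350

Metered usage total 12,003; profit-interest units total 36.
Combined weights (60% metered usage + 40% profit-interest units): Ferraro 0.2242; Bergstrom 0.1120; Lindqvist 0.1956; Okafor 0.2193; Chaudhri 0.2490.
Raw shares: Ferraro 15,624.77; Bergstrom 7,805.42; Lindqvist 13,633.59; Okafor 15,282.94; Chaudhri 17,353.29.
Rounded to nearest $50: Ferraro $15,600; Bergstrom $7,800; Lindqvist $13,650; Okafor $15,300; Chaudhri $17,350. Sum = $69,700.
Rounded total matches; no reconciliation needed.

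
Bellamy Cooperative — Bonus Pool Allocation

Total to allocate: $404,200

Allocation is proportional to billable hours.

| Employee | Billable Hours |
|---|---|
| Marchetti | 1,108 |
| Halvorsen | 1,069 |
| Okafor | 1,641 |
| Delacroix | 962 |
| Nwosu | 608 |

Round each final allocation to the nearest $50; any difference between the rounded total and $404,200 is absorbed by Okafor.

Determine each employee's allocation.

Marchetti: $83,100 · Halvorsen: $80,200 · Okafor: $123,150 · Delacroix: $72,150 · Nwosu: $45,600

Sum of billable hours: 5,388.
Raw shares: Marchetti 1,108/5,388 × $404,200 = 83,120.56; Halvorsen 1,069/5,388 × $404,200 = 80,194.84; Okafor 1,641/5,388 × $404,200 = 123,105.46; Delacroix 962/5,388 × $404,200 = 72,167.85; Nwosu 608/5,388 × $404,200 = 45,611.28.
After rounding ($50): Marchetti $83,100; Halvorsen $80,200; Okafor $123,100; Delacroix $72,150; Nwosu $45,600. Sum = $404,150.
Difference $404,200 − $404,150 = +$50 applied to Okafor: Okafor becomes $123,150.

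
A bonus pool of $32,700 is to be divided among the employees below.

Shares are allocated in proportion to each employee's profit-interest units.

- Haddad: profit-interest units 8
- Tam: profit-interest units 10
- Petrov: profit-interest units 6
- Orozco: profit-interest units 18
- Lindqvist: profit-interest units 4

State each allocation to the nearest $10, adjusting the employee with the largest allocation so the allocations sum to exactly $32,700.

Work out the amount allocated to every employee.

Haddad: $5,690; Tam: $7,110; Petrov: $4,270; Orozco: $12,790; Lindqvist: $2,840

Sum of profit-interest units: 46.
Unrounded shares: Haddad 8/46 × $32,700 = 5,686.96; Tam 10/46 × $32,700 = 7,108.70; Petrov 6/46 × $32,700 = 4,265.22; Orozco 18/46 × $32,700 = 12,795.65; Lindqvist 4/46 × $32,700 = 2,843.48.
After rounding ($10): Haddad $5,690; Tam $7,110; Petrov $4,270; Orozco $12,800; Lindqvist $2,840. Sum = $32,710.
Difference $32,700 − $32,710 = −$10 applied to largest allocation (Orozco): Orozco becomes $12,790.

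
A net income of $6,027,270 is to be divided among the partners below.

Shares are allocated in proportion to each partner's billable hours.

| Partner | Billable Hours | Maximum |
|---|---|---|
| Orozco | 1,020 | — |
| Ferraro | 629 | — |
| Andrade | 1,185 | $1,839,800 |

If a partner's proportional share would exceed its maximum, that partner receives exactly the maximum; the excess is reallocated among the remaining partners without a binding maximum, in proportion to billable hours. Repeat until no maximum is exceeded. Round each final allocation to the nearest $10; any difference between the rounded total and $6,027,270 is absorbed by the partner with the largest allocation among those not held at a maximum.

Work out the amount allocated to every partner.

Billable hours total: 2,834.
Pro-rata shares before constraints: Orozco 2,169,306.77; Ferraro 1,337,739.18; Andrade 2,520,224.05.
Capped: Andrade ($1,839,800); remaining pool $4,187,470 reallocated over remaining billable hours 1,649.
Shares after redistribution: Orozco 2,590,187.63 → $2,590,190; Ferraro 1,597,282.37 → $1,597,280.

Orozco: $2,590,190 · Ferraro: $1,597,280 · Andrade: $1,839,800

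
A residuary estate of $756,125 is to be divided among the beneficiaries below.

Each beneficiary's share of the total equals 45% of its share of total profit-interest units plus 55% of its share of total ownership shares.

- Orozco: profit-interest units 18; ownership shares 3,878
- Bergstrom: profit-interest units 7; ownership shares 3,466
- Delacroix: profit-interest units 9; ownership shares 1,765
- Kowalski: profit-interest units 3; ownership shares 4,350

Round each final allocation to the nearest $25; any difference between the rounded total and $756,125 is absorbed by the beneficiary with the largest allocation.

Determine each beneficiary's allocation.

Totals — profit-interest units 37, ownership shares 13,459.
Combined weights (45% profit-interest units + 55% ownership shares): Orozco 0.3774; Bergstrom 0.2268; Delacroix 0.1816; Kowalski 0.2142.
Unrounded shares: Orozco 285,356.13; Bergstrom 171,468.51; Delacroix 137,301.65; Kowalski 161,998.71.
At nearest $25: Orozco $285,350; Bergstrom $171,475; Delacroix $137,300; Kowalski $162,000. Sum = $756,125.
Sum already equals the total — no adjustment.

Orozco: $285,350 · Bergstrom: $171,475 · Delacroix: $137,300 · Kowalski: $162,000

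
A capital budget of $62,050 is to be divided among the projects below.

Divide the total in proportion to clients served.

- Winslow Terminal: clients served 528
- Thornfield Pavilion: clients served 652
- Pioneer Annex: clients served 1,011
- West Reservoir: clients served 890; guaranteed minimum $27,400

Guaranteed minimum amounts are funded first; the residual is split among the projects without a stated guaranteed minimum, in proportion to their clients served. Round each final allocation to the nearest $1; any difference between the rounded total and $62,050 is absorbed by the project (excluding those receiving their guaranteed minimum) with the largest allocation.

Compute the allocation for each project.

Fund the minimums — West Reservoir $27,400. Residual $34,650.
Residual split over remaining clients served 2,191: Winslow Terminal 8,350.16 → $8,350; Thornfield Pavilion 10,311.18 → $10,311; Pioneer Annex 15,988.66 → $15,989.

Winslow Terminal: $8,350; Thornfield Pavilion: $10,311; Pioneer Annex: $15,989; West Reservoir: $27,400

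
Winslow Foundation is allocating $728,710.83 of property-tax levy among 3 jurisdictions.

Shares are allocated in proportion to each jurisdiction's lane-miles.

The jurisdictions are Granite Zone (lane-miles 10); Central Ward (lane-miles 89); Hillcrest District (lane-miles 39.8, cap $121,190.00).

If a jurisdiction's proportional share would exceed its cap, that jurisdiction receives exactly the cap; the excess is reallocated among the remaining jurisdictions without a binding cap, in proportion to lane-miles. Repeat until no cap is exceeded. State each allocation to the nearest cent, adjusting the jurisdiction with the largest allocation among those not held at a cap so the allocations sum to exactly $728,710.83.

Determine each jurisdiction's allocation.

Granite Zone: $61,365.74 | Central Ward: $546,155.09 | Hillcrest District: $121,190.00

Lane-miles total: 138.8.
Pro-rata shares before constraints: Granite Zone 52,500.7803; Central Ward 467,256.9443; Hillcrest District 208,953.1054.
Capped: Hillcrest District ($121,190.00); balance $607,520.83 reallocated over remaining lane-miles 99.
Shares after redistribution: Granite Zone 61,365.7404 → $61,365.74; Central Ward 546,155.0896 → $546,155.09.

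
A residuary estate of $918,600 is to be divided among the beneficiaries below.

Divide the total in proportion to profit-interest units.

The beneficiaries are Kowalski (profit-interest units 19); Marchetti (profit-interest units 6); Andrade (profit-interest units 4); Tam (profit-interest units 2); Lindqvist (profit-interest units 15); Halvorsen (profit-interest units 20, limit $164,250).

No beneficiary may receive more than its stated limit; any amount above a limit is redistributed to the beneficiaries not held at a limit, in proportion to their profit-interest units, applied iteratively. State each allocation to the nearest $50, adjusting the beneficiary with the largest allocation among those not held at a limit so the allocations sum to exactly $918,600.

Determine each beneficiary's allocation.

Sum of profit-interest units: 66.
Pro-rata shares before constraints: Kowalski 264,445.45; Marchetti 83,509.09; Andrade 55,672.73; Tam 27,836.36; Lindqvist 208,772.73; Halvorsen 278,363.64.
Capped: Halvorsen ($164,250); remaining pool $754,350 reallocated over remaining profit-interest units 46.
Shares after redistribution: Kowalski 311,579.35 → $311,600; Marchetti 98,393.48 → $98,400; Andrade 65,595.65 → $65,600; Tam 32,797.83 → $32,800; Lindqvist 245,983.70 → $246,000.
Rounding difference −$50 applied to Kowalski → $311,550.

Kowalski: $311,550 · Marchetti: $98,400 · Andrade: $65,600 · Tam: $32,800 · Lindqvist: $246,000 · Halvorsen: $164,250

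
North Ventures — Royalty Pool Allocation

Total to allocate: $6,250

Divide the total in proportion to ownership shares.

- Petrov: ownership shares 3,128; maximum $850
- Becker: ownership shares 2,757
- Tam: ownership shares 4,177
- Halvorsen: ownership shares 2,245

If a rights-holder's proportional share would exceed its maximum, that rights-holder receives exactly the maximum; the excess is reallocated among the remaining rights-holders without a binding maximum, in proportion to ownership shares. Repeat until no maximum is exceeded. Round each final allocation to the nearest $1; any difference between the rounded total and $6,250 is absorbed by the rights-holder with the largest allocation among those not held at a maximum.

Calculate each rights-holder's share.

Petrov: $850; Becker: $1,622; Tam: $2,457; Halvorsen: $1,321

Sum of ownership shares: 12,307.
Unconstrained shares: Petrov 1,588.53; Becker 1,400.12; Tam 2,121.25; Halvorsen 1,140.10.
Cap binds for Petrov ($850); balance $5,400 reallocated over remaining ownership shares 9,179.
Shares after redistribution: Becker 1,621.94 → $1,622; Tam 2,457.33 → $2,457; Halvorsen 1,320.73 → $1,321.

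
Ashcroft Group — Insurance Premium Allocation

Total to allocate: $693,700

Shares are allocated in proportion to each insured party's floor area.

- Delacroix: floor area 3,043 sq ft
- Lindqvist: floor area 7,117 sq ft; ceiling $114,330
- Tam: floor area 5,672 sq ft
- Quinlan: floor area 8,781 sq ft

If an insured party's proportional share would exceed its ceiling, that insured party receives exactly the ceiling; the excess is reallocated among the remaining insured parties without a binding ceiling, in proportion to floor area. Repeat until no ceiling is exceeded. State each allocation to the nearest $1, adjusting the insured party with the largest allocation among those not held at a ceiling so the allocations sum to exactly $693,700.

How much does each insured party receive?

Total floor area = 24,613.
Proportional shares (ignoring caps): Delacroix 85,764.80; Lindqvist 200,587.61; Tam 159,861.31; Quinlan 247,486.28.
Cap binds for Lindqvist ($114,330); residual $579,370 reallocated over remaining floor area 17,496.
Redistributed shares: Delacroix 100,767.20 → $100,767; Tam 187,825.03 → $187,825; Quinlan 290,777.78 → $290,778.

Delacroix: $100,767 · Lindqvist: $114,330 · Tam: $187,825 · Quinlan: $290,778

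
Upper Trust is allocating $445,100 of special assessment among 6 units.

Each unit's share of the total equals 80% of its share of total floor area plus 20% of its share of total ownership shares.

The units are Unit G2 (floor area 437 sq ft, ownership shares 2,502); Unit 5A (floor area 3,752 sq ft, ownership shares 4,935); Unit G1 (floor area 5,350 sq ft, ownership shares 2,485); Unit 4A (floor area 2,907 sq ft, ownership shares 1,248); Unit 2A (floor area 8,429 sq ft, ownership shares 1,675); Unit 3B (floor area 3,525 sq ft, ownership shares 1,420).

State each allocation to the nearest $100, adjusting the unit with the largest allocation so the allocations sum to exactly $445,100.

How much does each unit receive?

Floor area total 24,400; ownership shares total 14,265.
Combined weights (80% floor area + 20% ownership shares): Unit G2 0.0494; Unit 5A 0.1922; Unit G1 0.2103; Unit 4A 0.1128; Unit 2A 0.2998; Unit 3B 0.1355.
Unrounded shares: Unit G2 21,990.94; Unit 5A 85,551.21; Unit G1 93,582.43; Unit 4A 50,211.22; Unit 2A 133,460.88; Unit 3B 60,303.32.
After rounding ($100): Unit G2 $22,000; Unit 5A $85,600; Unit G1 $93,600; Unit 4A $50,200; Unit 2A $133,500; Unit 3B $60,300. Sum = $445,200.
Difference $445,100 − $445,200 = −$100 applied to largest allocation (Unit 2A): Unit 2A becomes $133,400.

Unit G2: $22,000 | Unit 5A: $85,600 | Unit G1: $93,600 | Unit 4A: $50,200 | Unit 2A: $133,400 | Unit 3B: $60,300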